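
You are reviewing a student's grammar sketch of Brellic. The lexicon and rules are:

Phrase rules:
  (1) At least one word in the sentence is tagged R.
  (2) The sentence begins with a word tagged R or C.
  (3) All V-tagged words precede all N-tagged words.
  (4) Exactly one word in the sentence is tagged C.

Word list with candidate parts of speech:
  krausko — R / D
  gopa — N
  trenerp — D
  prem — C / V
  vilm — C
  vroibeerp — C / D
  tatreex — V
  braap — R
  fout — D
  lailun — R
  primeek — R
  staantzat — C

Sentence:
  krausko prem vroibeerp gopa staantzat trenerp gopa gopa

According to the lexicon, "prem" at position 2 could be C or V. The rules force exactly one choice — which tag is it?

V

Candidates per position — 1:krausko {R,D}; 2:prem {C,V}; 3:vroibeerp {C,D}; 4:gopa {N}; 5:staantzat {C}; 6:trenerp {D}; 7:gopa {N}; 8:gopa {N}.
Position 1: D is ruled out by rule 1; that leaves R.
Position 2: C is ruled out by rule 4; that leaves V.
Position 3: C is ruled out by rule 4; that leaves D.
The only consistent sequence is: R V D N C D N N.
Checking: rule 1 ✓; rule 2 ✓; rule 3 ✓; rule 4 ✓.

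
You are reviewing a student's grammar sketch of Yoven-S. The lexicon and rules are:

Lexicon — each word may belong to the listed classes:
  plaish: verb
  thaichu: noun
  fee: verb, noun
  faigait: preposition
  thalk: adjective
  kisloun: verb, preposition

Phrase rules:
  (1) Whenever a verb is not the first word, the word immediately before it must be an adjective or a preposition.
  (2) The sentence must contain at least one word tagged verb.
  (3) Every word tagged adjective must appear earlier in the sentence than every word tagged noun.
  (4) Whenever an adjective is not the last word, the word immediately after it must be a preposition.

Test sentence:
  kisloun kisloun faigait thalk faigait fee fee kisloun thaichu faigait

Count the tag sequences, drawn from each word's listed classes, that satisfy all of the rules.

5

Candidates per position — 1:kisloun {verb,preposition}; 2:kisloun {verb,preposition}; 3:faigait {preposition}; 4:thalk {adjective}; 5:faigait {preposition}; 6:fee {verb,noun}; 7:fee {verb,noun}; 8:kisloun {verb,preposition}; 9:thaichu {noun}; 10:faigait {preposition}.
There are 32 candidate sequences in total.
The sequences that satisfy every rule: verb preposition preposition adjective preposition verb noun preposition noun preposition; verb preposition preposition adjective preposition noun noun preposition noun preposition; preposition verb preposition adjective preposition verb noun preposition noun preposition; preposition verb preposition adjective preposition noun noun preposition noun preposition; preposition preposition preposition adjective preposition verb noun preposition noun preposition.
Count = 5.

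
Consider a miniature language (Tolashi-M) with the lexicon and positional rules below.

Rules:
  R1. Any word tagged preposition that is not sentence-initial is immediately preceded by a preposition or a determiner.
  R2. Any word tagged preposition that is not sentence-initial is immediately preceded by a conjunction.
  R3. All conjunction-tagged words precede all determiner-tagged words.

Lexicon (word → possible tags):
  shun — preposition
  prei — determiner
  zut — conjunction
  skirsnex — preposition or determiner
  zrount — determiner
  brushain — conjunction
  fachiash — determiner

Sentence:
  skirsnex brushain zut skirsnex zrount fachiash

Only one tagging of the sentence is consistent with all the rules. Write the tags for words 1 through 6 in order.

Candidates per position — 1:skirsnex {preposition,determiner}; 2:brushain {conjunction}; 3:zut {conjunction}; 4:skirsnex {preposition,determiner}; 5:zrount {determiner}; 6:fachiash {determiner}.
At position 1, choosing determiner makes rule 3 impossible to satisfy; hence preposition.
At position 4, choosing preposition makes rule 1 impossible to satisfy; hence determiner.
The only consistent sequence is: preposition conjunction conjunction determiner determiner determiner.
Check: rule 1 ✓; rule 2 ✓; rule 3 ✓.

preposition conjunction conjunction determiner determiner determiner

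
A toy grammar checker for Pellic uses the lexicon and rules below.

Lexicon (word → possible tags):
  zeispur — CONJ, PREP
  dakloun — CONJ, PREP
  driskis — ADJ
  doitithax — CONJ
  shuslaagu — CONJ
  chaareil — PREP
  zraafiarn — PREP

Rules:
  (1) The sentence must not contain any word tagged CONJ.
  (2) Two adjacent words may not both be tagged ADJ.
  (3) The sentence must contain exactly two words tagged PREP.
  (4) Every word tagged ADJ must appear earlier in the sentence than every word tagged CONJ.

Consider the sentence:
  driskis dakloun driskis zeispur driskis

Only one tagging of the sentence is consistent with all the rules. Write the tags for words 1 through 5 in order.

ADJ PREP ADJ PREP ADJ

Candidates per position — 1:driskis {ADJ}; 2:dakloun {CONJ,PREP}; 3:driskis {ADJ}; 4:zeispur {CONJ,PREP}; 5:driskis {ADJ}.
Word 2 cannot be CONJ — rule 1 would then fail for every completion. It is PREP.
Word 4 cannot be CONJ — rule 1 would then fail for every completion. It is PREP.
That leaves exactly one tagging: ADJ PREP ADJ PREP ADJ.
Rule-by-rule: rule 1 ok; rule 2 ok; rule 3 ok; rule 4 ok.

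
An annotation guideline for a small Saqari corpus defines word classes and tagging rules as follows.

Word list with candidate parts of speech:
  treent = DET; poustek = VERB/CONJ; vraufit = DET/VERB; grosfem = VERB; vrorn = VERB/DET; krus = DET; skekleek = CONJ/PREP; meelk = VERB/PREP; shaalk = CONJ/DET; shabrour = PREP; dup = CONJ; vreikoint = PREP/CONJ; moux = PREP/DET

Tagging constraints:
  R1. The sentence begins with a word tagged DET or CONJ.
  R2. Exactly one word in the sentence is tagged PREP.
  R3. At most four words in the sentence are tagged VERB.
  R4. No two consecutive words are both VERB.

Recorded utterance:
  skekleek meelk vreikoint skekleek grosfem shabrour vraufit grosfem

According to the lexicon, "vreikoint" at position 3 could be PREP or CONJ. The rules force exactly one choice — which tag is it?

Candidates per position — 1:skekleek {CONJ,PREP}; 2:meelk {VERB,PREP}; 3:vreikoint {PREP,CONJ}; 4:skekleek {CONJ,PREP}; 5:grosfem {VERB}; 6:shabrour {PREP}; 7:vraufit {DET,VERB}; 8:grosfem {VERB}.
If word 1 were PREP, no tagging could satisfy rule 1; so word 1 is CONJ.
If word 2 were PREP, no tagging could satisfy rule 2; so word 2 is VERB.
If word 3 were PREP, no tagging could satisfy rule 2; so word 3 is CONJ.
If word 4 were PREP, no tagging could satisfy rule 2; so word 4 is CONJ.
If word 7 were VERB, no tagging could satisfy rule 4; so word 7 is DET.
The unique satisfying tagging is: CONJ VERB CONJ CONJ VERB PREP DET VERB.
Verifying each rule — rule 1 ✓; rule 2 ✓; rule 3 ✓; rule 4 ✓.

CONJ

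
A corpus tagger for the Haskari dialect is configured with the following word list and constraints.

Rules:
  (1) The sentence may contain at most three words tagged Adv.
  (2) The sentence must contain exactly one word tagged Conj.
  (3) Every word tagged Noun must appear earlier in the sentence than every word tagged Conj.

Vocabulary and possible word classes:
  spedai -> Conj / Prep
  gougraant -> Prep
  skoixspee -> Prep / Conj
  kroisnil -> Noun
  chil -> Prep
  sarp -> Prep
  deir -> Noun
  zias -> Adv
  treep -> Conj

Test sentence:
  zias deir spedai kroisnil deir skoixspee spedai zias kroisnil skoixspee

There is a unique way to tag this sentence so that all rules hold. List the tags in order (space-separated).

Candidates per position — 1:zias {Adv}; 2:deir {Noun}; 3:spedai {Conj,Prep}; 4:kroisnil {Noun}; 5:deir {Noun}; 6:skoixspee {Prep,Conj}; 7:spedai {Conj,Prep}; 8:zias {Adv}; 9:kroisnil {Noun}; 10:skoixspee {Prep,Conj}.
If word 3 were Conj, no tagging could satisfy rule 3; so word 3 is Prep.
If word 6 were Conj, no tagging could satisfy rule 3; so word 6 is Prep.
If word 7 were Conj, no tagging could satisfy rule 3; so word 7 is Prep.
If word 10 were Prep, no tagging could satisfy rule 2; so word 10 is Conj.
The only consistent sequence is: Adv Noun Prep Noun Noun Prep Prep Adv Noun Conj.
Verifying each rule — rule 1 holds; rule 2 holds; rule 3 holds.

Adv Noun Prep Noun Noun Prep Prep Adv Noun Conj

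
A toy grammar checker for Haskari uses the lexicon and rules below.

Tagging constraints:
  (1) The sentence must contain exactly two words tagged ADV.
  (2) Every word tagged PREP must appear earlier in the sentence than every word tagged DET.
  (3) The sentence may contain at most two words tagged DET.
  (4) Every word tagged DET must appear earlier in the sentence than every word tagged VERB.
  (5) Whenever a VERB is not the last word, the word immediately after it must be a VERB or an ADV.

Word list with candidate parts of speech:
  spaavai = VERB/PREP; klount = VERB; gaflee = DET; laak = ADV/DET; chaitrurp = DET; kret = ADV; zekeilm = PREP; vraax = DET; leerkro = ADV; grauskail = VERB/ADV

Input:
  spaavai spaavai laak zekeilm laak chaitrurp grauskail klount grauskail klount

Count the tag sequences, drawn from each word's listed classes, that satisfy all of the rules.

3

Candidates per position — 1:spaavai {VERB,PREP}; 2:spaavai {VERB,PREP}; 3:laak {ADV,DET}; 4:zekeilm {PREP}; 5:laak {ADV,DET}; 6:chaitrurp {DET}; 7:grauskail {VERB,ADV}; 8:klount {VERB}; 9:grauskail {VERB,ADV}; 10:klount {VERB}.
There are 64 candidate sequences in total.
The sequences that satisfy every rule: PREP PREP ADV PREP ADV DET VERB VERB VERB VERB; PREP PREP ADV PREP DET DET VERB VERB ADV VERB; PREP PREP ADV PREP DET DET ADV VERB VERB VERB.
Count = 3.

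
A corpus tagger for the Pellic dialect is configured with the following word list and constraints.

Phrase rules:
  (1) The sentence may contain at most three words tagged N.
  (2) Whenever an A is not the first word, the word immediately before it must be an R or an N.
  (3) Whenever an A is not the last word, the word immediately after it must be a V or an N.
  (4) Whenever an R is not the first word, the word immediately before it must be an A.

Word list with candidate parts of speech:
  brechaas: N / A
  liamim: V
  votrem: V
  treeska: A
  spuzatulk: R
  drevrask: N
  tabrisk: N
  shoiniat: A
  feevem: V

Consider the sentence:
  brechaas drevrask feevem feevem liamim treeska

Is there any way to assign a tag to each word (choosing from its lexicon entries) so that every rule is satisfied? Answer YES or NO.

NO

Candidates per position — 1:brechaas {N,A}; 2:drevrask {N}; 3:feevem {V}; 4:feevem {V}; 5:liamim {V}; 6:treeska {A}.
Rule 2 cannot be satisfied by any choice of tags from the lexicon.
So there is no consistent tagging.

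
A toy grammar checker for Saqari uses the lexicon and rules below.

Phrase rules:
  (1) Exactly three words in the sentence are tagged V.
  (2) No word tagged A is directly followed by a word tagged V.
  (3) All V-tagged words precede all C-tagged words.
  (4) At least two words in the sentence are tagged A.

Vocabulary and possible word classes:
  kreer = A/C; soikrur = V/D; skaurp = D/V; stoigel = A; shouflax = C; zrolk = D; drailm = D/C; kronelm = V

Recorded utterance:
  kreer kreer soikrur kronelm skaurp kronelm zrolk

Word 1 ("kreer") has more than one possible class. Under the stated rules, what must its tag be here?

A

Candidates per position — 1:kreer {A,C}; 2:kreer {A,C}; 3:soikrur {V,D}; 4:kronelm {V}; 5:skaurp {D,V}; 6:kronelm {V}; 7:zrolk {D}.
Position 1: tagging it C would leave rule 3 unsatisfiable, so it must be A.
Position 2: tagging it C would leave rule 3 unsatisfiable, so it must be A.
Position 3: tagging it V would leave rule 2 unsatisfiable, so it must be D.
Position 5: tagging it D would leave rule 1 unsatisfiable, so it must be V.
The unique satisfying tagging is: A A D V V V D.
Rule-by-rule: rule 1 ok; rule 2 ok; rule 3 ok; rule 4 ok.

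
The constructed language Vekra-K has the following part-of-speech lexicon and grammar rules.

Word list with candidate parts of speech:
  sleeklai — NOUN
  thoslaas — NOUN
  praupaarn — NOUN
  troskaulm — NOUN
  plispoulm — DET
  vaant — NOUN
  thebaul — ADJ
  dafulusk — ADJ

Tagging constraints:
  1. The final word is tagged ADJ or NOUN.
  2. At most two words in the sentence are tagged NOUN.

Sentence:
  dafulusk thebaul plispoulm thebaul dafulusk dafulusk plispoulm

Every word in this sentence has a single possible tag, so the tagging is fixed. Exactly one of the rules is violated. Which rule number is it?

Fixed tagging: ADJ ADJ DET ADJ ADJ ADJ DET.
Applying the rules: R1 ✗, R2 ✓.
Only rule 1 fails.

1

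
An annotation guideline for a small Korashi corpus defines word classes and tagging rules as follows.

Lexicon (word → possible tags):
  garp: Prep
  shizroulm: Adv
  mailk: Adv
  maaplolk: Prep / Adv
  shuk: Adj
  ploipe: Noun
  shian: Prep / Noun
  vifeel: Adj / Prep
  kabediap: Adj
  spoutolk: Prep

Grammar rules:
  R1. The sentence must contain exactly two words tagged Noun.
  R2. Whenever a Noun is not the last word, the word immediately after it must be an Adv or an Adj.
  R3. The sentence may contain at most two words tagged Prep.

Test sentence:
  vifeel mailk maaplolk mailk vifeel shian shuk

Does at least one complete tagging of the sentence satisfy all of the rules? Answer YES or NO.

NO

Candidates per position — 1:vifeel {Adj,Prep}; 2:mailk {Adv}; 3:maaplolk {Prep,Adv}; 4:mailk {Adv}; 5:vifeel {Adj,Prep}; 6:shian {Prep,Noun}; 7:shuk {Adj}.
Rule 1 cannot be satisfied by any choice of tags from the lexicon.
So there is no consistent tagging.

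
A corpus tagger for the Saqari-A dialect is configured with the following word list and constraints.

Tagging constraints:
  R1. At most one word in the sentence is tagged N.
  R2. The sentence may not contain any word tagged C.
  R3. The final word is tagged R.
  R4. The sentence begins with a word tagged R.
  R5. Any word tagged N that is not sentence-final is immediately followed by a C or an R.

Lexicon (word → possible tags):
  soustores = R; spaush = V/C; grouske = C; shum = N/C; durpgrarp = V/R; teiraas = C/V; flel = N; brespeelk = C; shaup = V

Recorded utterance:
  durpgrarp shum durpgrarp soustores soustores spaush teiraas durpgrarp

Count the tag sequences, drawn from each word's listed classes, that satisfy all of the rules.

1

Candidates per position — 1:durpgrarp {V,R}; 2:shum {N,C}; 3:durpgrarp {V,R}; 4:soustores {R}; 5:soustores {R}; 6:spaush {V,C}; 7:teiraas {C,V}; 8:durpgrarp {V,R}.
There are 64 candidate sequences in total.
The sequences that satisfy every rule: R N R R R V V R.
Count = 1.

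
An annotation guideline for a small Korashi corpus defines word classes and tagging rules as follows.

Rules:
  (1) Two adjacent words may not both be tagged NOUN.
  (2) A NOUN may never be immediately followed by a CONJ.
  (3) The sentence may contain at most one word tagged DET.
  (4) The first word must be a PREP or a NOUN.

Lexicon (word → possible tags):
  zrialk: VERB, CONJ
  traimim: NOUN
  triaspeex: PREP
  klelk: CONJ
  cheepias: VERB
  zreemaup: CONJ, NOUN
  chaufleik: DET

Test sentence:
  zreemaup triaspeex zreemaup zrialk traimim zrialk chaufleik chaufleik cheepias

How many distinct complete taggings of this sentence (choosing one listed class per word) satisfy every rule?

0

Candidates per position — 1:zreemaup {CONJ,NOUN}; 2:triaspeex {PREP}; 3:zreemaup {CONJ,NOUN}; 4:zrialk {VERB,CONJ}; 5:traimim {NOUN}; 6:zrialk {VERB,CONJ}; 7:chaufleik {DET}; 8:chaufleik {DET}; 9:cheepias {VERB}.
There are 16 candidate sequences in total.
Rule 3 cannot be satisfied by any choice of tags from the lexicon.
So there is no consistent tagging.
Count = 0.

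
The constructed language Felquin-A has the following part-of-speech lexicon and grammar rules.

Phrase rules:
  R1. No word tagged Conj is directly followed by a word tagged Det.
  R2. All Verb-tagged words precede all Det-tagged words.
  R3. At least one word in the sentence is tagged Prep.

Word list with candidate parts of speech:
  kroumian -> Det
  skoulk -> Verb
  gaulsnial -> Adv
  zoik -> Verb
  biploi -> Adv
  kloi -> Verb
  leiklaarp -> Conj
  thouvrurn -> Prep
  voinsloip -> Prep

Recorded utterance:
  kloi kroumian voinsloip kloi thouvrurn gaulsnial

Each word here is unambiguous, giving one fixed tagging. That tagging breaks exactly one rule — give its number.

Fixed tagging: Verb Det Prep Verb Prep Adv.
Applying the rules: R1 pass, R2 fail, R3 pass.
Only rule 2 fails.

2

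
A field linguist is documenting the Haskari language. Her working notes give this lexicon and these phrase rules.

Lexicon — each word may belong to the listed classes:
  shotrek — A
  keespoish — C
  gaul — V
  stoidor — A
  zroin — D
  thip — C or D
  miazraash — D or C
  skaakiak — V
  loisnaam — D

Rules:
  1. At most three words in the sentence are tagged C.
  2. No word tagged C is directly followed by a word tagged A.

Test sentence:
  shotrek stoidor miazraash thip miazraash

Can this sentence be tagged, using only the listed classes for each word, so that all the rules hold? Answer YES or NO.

Candidates per position — 1:shotrek {A}; 2:stoidor {A}; 3:miazraash {D,C}; 4:thip {C,D}; 5:miazraash {D,C}.
One satisfying assignment: A A D D D.
Verifying each rule — rule 1 holds; rule 2 holds.

YES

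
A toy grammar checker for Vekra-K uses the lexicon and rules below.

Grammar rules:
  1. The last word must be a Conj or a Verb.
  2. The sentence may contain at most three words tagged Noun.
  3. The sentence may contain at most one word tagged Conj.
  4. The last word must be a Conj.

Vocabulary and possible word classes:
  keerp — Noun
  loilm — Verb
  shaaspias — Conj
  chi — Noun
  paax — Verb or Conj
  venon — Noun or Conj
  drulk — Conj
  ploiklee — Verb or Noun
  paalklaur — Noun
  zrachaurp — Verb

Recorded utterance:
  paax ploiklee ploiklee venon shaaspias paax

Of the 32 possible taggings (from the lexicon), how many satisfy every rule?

Candidates per position — 1:paax {Verb,Conj}; 2:ploiklee {Verb,Noun}; 3:ploiklee {Verb,Noun}; 4:venon {Noun,Conj}; 5:shaaspias {Conj}; 6:paax {Verb,Conj}.
There are 32 candidate sequences in total.
Every candidate sequence violates at least one rule; no consistent tagging exists.
Count = 0.

0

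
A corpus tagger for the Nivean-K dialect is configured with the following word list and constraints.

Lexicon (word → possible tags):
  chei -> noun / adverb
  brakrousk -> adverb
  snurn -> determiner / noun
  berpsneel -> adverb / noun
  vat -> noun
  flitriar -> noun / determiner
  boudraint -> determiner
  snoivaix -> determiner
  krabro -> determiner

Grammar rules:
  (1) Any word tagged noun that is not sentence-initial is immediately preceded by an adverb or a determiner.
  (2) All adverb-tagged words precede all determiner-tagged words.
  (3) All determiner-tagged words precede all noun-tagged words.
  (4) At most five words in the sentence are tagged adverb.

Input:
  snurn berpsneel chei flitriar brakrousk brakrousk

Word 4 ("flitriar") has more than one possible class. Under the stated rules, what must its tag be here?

noun

Candidates per position — 1:snurn {determiner,noun}; 2:berpsneel {adverb,noun}; 3:chei {noun,adverb}; 4:flitriar {noun,determiner}; 5:brakrousk {adverb}; 6:brakrousk {adverb}.
Position 1: tagging it determiner would leave rule 2 unsatisfiable, so it must be noun.
Position 2: tagging it noun would leave rule 1 unsatisfiable, so it must be adverb.
Position 4: tagging it determiner would leave rule 2 unsatisfiable, so it must be noun.
Position 3: tagging it noun would leave rule 1 unsatisfiable, so it must be adverb.
So the tagging must be: noun adverb adverb noun adverb adverb.
Rule-by-rule: rule 1 ✓; rule 2 ✓; rule 3 ✓; rule 4 ✓.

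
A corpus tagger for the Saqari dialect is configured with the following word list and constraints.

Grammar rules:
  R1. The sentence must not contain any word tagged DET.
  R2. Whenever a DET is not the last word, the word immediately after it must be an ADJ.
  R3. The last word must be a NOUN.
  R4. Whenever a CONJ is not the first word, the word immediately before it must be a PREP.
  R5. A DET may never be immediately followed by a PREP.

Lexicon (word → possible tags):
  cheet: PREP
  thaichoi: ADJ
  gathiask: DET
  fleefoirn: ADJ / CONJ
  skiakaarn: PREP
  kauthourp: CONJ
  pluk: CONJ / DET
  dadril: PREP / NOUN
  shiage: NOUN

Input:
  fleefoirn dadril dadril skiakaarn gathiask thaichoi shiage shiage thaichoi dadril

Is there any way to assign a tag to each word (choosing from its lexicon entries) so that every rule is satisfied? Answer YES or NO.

Candidates per position — 1:fleefoirn {ADJ,CONJ}; 2:dadril {PREP,NOUN}; 3:dadril {PREP,NOUN}; 4:skiakaarn {PREP}; 5:gathiask {DET}; 6:thaichoi {ADJ}; 7:shiage {NOUN}; 8:shiage {NOUN}; 9:thaichoi {ADJ}; 10:dadril {PREP,NOUN}.
Rule 1 cannot be satisfied by any choice of tags from the lexicon.
So there is no consistent tagging.

NO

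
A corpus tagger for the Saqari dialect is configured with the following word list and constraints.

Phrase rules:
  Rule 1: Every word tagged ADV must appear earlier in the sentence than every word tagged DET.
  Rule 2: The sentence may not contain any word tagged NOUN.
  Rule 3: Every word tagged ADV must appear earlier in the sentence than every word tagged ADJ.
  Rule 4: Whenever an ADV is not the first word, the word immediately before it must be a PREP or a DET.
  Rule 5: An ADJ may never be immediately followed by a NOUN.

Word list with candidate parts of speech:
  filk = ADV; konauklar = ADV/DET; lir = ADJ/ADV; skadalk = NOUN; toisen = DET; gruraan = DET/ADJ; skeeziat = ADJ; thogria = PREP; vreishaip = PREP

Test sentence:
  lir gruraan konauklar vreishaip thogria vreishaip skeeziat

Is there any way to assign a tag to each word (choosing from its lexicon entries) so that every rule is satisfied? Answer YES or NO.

YES

Candidates per position — 1:lir {ADJ,ADV}; 2:gruraan {DET,ADJ}; 3:konauklar {ADV,DET}; 4:vreishaip {PREP}; 5:thogria {PREP}; 6:vreishaip {PREP}; 7:skeeziat {ADJ}.
One satisfying assignment: ADV DET DET PREP PREP PREP ADJ.
Check: rule 1 satisfied; rule 2 satisfied; rule 3 satisfied; rule 4 satisfied; rule 5 satisfied.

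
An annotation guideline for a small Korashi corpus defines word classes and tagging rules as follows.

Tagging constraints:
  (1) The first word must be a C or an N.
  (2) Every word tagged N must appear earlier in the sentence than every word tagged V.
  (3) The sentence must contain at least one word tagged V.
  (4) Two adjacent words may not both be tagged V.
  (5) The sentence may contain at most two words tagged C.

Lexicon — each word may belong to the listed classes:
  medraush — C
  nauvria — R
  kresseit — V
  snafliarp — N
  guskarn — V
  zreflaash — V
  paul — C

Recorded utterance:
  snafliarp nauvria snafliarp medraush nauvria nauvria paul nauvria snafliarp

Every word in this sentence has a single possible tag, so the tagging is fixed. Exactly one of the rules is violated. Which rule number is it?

3

Fixed tagging: N R N C R R C R N.
Rule check: R1 ✓, R2 ✓, R3 ✗, R4 ✓, R5 ✓.
Only rule 3 fails.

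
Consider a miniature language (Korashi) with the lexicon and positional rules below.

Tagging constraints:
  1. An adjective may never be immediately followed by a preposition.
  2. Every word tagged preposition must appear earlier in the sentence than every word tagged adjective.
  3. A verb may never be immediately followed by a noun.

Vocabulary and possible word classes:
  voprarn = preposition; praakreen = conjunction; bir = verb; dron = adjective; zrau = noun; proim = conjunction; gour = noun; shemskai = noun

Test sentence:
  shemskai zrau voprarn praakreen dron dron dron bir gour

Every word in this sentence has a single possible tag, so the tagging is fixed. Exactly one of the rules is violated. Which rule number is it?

Fixed tagging: noun noun preposition conjunction adjective adjective adjective verb noun.
Applying the rules: R1 pass, R2 pass, R3 fail.
Only rule 3 fails.

3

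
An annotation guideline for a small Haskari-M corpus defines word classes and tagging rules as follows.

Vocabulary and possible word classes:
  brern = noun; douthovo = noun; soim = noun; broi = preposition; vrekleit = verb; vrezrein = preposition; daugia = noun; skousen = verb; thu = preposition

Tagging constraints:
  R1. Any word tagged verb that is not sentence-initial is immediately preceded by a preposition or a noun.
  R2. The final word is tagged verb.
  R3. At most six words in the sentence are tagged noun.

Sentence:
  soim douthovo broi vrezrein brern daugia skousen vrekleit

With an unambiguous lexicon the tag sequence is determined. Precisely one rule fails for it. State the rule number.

1

Fixed tagging: noun noun preposition preposition noun noun verb verb.
Checking each rule: R1 fails, R2 ok, R3 ok.
Only rule 1 fails.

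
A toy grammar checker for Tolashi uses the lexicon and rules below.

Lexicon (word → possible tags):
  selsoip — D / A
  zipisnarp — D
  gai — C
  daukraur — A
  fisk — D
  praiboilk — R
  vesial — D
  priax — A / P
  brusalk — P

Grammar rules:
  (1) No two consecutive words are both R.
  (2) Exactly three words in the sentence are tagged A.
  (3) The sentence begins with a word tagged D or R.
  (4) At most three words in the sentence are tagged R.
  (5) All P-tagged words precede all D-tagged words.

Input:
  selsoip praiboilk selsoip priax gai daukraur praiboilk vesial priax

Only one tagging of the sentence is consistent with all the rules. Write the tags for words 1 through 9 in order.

D R D A C A R D A

Candidates per position — 1:selsoip {D,A}; 2:praiboilk {R}; 3:selsoip {D,A}; 4:priax {A,P}; 5:gai {C}; 6:daukraur {A}; 7:praiboilk {R}; 8:vesial {D}; 9:priax {A,P}.
If word 1 were A, no tagging could satisfy rule 3; so word 1 is D.
If word 4 were P, no tagging could satisfy rule 5; so word 4 is A.
If word 9 were P, no tagging could satisfy rule 5; so word 9 is A.
If word 3 were A, no tagging could satisfy rule 2; so word 3 is D.
The only consistent sequence is: D R D A C A R D A.
Checking: rule 1 ✓; rule 2 ✓; rule 3 ✓; rule 4 ✓; rule 5 ✓.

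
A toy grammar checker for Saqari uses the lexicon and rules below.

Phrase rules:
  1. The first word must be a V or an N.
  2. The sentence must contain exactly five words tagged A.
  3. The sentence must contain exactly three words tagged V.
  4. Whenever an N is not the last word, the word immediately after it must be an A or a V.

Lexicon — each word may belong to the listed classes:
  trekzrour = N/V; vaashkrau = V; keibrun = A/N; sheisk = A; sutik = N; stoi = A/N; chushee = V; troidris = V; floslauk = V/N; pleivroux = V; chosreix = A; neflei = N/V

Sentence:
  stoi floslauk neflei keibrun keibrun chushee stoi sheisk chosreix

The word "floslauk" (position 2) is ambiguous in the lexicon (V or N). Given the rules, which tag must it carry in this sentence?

V

Candidates per position — 1:stoi {A,N}; 2:floslauk {V,N}; 3:neflei {N,V}; 4:keibrun {A,N}; 5:keibrun {A,N}; 6:chushee {V}; 7:stoi {A,N}; 8:sheisk {A}; 9:chosreix {A}.
Position 1: A is ruled out by rule 1; that leaves N.
Position 2: N is ruled out by rule 3; that leaves V.
Position 3: N is ruled out by rule 3; that leaves V.
Position 4: N is ruled out by rule 2; that leaves A.
Position 5: N is ruled out by rule 2; that leaves A.
Position 7: N is ruled out by rule 2; that leaves A.
The unique satisfying tagging is: N V V A A V A A A.
Check: rule 1 ok; rule 2 ok; rule 3 ok; rule 4 ok.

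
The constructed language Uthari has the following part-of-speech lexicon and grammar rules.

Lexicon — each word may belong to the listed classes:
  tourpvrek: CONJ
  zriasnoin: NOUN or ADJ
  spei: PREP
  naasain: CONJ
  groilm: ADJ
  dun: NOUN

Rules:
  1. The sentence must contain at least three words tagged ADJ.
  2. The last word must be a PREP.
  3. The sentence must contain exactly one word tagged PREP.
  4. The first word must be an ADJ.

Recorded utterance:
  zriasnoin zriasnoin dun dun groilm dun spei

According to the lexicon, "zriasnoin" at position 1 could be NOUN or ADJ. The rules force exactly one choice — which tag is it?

ADJ

Candidates per position — 1:zriasnoin {NOUN,ADJ}; 2:zriasnoin {NOUN,ADJ}; 3:dun {NOUN}; 4:dun {NOUN}; 5:groilm {ADJ}; 6:dun {NOUN}; 7:spei {PREP}.
At position 1, choosing NOUN makes rule 1 impossible to satisfy; hence ADJ.
At position 2, choosing NOUN makes rule 1 impossible to satisfy; hence ADJ.
So the tagging must be: ADJ ADJ NOUN NOUN ADJ NOUN PREP.
Check: rule 1 ✓; rule 2 ✓; rule 3 ✓; rule 4 ✓.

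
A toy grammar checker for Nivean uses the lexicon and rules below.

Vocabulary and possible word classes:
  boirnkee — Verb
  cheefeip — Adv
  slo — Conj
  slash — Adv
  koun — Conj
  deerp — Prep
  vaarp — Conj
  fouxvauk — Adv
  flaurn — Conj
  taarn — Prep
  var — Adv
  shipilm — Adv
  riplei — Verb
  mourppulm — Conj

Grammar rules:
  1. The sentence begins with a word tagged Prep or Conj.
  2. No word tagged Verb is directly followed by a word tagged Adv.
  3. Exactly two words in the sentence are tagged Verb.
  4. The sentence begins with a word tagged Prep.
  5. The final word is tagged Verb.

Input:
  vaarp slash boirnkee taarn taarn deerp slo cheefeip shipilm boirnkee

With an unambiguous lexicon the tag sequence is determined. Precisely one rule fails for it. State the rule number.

4

Fixed tagging: Conj Adv Verb Prep Prep Prep Conj Adv Adv Verb.
Rule check: R1 holds, R2 holds, R3 holds, R4 violated, R5 holds.
Only rule 4 fails.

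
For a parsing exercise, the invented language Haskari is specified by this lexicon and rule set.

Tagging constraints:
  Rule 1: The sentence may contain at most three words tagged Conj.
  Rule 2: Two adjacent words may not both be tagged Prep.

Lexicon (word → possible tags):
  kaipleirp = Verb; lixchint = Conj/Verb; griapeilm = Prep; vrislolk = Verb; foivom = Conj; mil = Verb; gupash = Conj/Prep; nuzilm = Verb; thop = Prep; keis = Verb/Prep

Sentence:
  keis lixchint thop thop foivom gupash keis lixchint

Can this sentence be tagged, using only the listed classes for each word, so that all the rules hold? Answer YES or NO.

NO

Candidates per position — 1:keis {Verb,Prep}; 2:lixchint {Conj,Verb}; 3:thop {Prep}; 4:thop {Prep}; 5:foivom {Conj}; 6:gupash {Conj,Prep}; 7:keis {Verb,Prep}; 8:lixchint {Conj,Verb}.
Rule 2 cannot be satisfied by any choice of tags from the lexicon.
So there is no consistent tagging.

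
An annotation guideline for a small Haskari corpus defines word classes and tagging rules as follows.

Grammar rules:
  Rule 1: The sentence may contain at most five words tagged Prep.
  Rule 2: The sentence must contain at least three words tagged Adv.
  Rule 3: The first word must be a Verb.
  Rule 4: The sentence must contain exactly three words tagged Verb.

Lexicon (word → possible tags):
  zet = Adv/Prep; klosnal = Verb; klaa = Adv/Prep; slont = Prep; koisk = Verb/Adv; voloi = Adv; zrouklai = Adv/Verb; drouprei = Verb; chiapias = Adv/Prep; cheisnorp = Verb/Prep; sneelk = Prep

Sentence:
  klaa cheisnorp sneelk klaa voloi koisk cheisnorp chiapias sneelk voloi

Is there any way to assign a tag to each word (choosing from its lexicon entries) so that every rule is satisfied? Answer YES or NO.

NO

Candidates per position — 1:klaa {Adv,Prep}; 2:cheisnorp {Verb,Prep}; 3:sneelk {Prep}; 4:klaa {Adv,Prep}; 5:voloi {Adv}; 6:koisk {Verb,Adv}; 7:cheisnorp {Verb,Prep}; 8:chiapias {Adv,Prep}; 9:sneelk {Prep}; 10:voloi {Adv}.
Rule 3 cannot be satisfied by any choice of tags from the lexicon.
So there is no consistent tagging.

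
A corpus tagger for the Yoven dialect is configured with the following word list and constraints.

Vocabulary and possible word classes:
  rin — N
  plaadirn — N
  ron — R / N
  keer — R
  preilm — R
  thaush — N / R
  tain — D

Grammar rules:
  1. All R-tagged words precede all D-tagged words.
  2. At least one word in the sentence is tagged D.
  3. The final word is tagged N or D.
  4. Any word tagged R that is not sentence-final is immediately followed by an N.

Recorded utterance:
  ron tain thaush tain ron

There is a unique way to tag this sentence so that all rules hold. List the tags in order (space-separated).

Candidates per position — 1:ron {R,N}; 2:tain {D}; 3:thaush {N,R}; 4:tain {D}; 5:ron {R,N}.
Position 1: tagging it R would leave rule 4 unsatisfiable, so it must be N.
Position 3: tagging it R would leave rule 1 unsatisfiable, so it must be N.
Position 5: tagging it R would leave rule 1 unsatisfiable, so it must be N.
That leaves exactly one tagging: N D N D N.
Check: rule 1 ✓; rule 2 ✓; rule 3 ✓; rule 4 ✓.

N D N D N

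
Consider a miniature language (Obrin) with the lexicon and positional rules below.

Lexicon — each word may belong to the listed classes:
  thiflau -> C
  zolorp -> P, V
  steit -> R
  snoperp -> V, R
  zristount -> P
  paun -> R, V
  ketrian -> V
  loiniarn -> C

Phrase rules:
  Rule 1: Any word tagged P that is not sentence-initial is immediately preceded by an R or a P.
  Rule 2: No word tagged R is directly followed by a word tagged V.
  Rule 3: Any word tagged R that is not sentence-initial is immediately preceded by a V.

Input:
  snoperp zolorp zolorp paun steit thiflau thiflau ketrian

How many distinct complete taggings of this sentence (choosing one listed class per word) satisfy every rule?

3

Candidates per position — 1:snoperp {V,R}; 2:zolorp {P,V}; 3:zolorp {P,V}; 4:paun {R,V}; 5:steit {R}; 6:thiflau {C}; 7:thiflau {C}; 8:ketrian {V}.
There are 16 candidate sequences in total.
The sequences that satisfy every rule: V V V V R C C V; R P P V R C C V; R P V V R C C V.
Count = 3.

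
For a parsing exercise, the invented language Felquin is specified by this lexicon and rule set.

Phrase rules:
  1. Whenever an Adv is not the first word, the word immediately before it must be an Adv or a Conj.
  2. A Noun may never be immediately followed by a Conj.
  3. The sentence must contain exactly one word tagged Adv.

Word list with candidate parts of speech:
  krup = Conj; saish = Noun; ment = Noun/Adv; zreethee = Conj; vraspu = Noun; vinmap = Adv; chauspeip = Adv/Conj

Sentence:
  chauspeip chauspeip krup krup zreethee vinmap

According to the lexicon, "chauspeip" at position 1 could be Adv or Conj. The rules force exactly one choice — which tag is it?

Candidates per position — 1:chauspeip {Adv,Conj}; 2:chauspeip {Adv,Conj}; 3:krup {Conj}; 4:krup {Conj}; 5:zreethee {Conj}; 6:vinmap {Adv}.
Position 1: Adv is ruled out by rule 3; that leaves Conj.
Position 2: Adv is ruled out by rule 3; that leaves Conj.
That leaves exactly one tagging: Conj Conj Conj Conj Conj Adv.
Checking: rule 1 ✓; rule 2 ✓; rule 3 ✓.

Conj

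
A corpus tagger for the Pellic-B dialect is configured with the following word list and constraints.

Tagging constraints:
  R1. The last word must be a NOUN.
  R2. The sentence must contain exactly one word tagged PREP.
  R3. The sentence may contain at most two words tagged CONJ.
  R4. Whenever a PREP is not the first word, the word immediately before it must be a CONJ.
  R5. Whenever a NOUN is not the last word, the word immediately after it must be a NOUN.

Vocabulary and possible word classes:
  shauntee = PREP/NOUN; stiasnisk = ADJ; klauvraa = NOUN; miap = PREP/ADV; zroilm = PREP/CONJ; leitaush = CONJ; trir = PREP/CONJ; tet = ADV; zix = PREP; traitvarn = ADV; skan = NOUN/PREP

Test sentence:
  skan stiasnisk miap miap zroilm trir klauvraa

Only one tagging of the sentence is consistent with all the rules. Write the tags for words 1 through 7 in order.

Candidates per position — 1:skan {NOUN,PREP}; 2:stiasnisk {ADJ}; 3:miap {PREP,ADV}; 4:miap {PREP,ADV}; 5:zroilm {PREP,CONJ}; 6:trir {PREP,CONJ}; 7:klauvraa {NOUN}.
Position 1: tagging it NOUN would leave rule 5 unsatisfiable, so it must be PREP.
Position 3: tagging it PREP would leave rule 2 unsatisfiable, so it must be ADV.
Position 4: tagging it PREP would leave rule 2 unsatisfiable, so it must be ADV.
Position 5: tagging it PREP would leave rule 2 unsatisfiable, so it must be CONJ.
Position 6: tagging it PREP would leave rule 2 unsatisfiable, so it must be CONJ.
That leaves exactly one tagging: PREP ADJ ADV ADV CONJ CONJ NOUN.
Rule-by-rule: rule 1 holds; rule 2 holds; rule 3 holds; rule 4 holds; rule 5 holds.

PREP ADJ ADV ADV CONJ CONJ NOUN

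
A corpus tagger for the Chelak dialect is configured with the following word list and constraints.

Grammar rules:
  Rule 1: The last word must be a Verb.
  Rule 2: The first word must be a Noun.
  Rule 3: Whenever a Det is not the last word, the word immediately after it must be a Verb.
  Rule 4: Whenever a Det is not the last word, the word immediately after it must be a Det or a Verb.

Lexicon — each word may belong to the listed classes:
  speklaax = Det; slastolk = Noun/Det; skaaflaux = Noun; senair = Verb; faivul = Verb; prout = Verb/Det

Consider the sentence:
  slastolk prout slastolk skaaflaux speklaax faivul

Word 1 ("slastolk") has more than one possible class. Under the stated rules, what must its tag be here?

Noun

Candidates per position — 1:slastolk {Noun,Det}; 2:prout {Verb,Det}; 3:slastolk {Noun,Det}; 4:skaaflaux {Noun}; 5:speklaax {Det}; 6:faivul {Verb}.
If word 1 were Det, no tagging could satisfy rule 2; so word 1 is Noun.
If word 2 were Det, no tagging could satisfy rule 3; so word 2 is Verb.
If word 3 were Det, no tagging could satisfy rule 3; so word 3 is Noun.
The only consistent sequence is: Noun Verb Noun Noun Det Verb.
Check: rule 1 ok; rule 2 ok; rule 3 ok; rule 4 ok.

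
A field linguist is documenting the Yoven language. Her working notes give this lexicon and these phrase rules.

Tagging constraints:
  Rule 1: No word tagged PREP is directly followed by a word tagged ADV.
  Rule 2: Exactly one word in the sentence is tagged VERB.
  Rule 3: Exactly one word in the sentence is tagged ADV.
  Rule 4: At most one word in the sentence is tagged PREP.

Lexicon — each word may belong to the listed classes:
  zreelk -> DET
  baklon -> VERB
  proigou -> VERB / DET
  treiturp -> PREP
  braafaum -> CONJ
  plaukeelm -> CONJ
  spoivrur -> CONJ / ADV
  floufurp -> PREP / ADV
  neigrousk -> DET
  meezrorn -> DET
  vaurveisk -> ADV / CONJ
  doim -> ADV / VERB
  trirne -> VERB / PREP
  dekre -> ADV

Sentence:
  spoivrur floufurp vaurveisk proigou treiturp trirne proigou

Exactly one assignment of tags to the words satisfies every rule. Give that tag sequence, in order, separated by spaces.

Candidates per position — 1:spoivrur {CONJ,ADV}; 2:floufurp {PREP,ADV}; 3:vaurveisk {ADV,CONJ}; 4:proigou {VERB,DET}; 5:treiturp {PREP}; 6:trirne {VERB,PREP}; 7:proigou {VERB,DET}.
If word 2 were PREP, no tagging could satisfy rule 4; so word 2 is ADV.
If word 3 were ADV, no tagging could satisfy rule 3; so word 3 is CONJ.
If word 6 were PREP, no tagging could satisfy rule 4; so word 6 is VERB.
If word 7 were VERB, no tagging could satisfy rule 2; so word 7 is DET.
If word 1 were ADV, no tagging could satisfy rule 3; so word 1 is CONJ.
If word 4 were VERB, no tagging could satisfy rule 2; so word 4 is DET.
So the tagging must be: CONJ ADV CONJ DET PREP VERB DET.
Check: rule 1 satisfied; rule 2 satisfied; rule 3 satisfied; rule 4 satisfied.

CONJ ADV CONJ DET PREP VERB DET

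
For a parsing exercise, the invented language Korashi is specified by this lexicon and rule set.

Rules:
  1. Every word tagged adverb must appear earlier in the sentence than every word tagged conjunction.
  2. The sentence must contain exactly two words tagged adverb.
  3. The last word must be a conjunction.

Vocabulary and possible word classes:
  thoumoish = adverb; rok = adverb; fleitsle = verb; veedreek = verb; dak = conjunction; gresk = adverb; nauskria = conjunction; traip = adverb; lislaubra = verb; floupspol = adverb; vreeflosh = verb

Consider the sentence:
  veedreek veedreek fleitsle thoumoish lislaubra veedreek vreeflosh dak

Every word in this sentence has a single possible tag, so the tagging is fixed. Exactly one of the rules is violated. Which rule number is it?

Fixed tagging: verb verb verb adverb verb verb verb conjunction.
Rule check: R1 ✓, R2 ✗, R3 ✓.
Only rule 2 fails.

2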